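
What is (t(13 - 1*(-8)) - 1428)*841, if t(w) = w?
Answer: -1183287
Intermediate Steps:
(t(13 - 1*(-8)) - 1428)*841 = ((13 - 1*(-8)) - 1428)*841 = ((13 + 8) - 1428)*841 = (21 - 1428)*841 = -1407*841 = -1183287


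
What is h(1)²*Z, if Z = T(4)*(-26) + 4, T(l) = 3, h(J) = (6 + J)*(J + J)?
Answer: -14504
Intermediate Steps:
h(J) = 2*J*(6 + J) (h(J) = (6 + J)*(2*J) = 2*J*(6 + J))
Z = -74 (Z = 3*(-26) + 4 = -78 + 4 = -74)
h(1)²*Z = (2*1*(6 + 1))²*(-74) = (2*1*7)²*(-74) = 14²*(-74) = 196*(-74) = -14504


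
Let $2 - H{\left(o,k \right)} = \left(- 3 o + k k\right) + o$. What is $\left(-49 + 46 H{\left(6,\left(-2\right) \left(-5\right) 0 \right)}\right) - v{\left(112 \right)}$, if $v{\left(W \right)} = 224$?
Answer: $371$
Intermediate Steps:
$H{\left(o,k \right)} = 2 - k^{2} + 2 o$ ($H{\left(o,k \right)} = 2 - \left(\left(- 3 o + k k\right) + o\right) = 2 - \left(\left(- 3 o + k^{2}\right) + o\right) = 2 - \left(\left(k^{2} - 3 o\right) + o\right) = 2 - \left(k^{2} - 2 o\right) = 2 - k^{2} + 2 o$)
$\left(-49 + 46 H{\left(6,\left(-2\right) \left(-5\right) 0 \right)}\right) - v{\left(112 \right)} = \left(-49 + 46 \left(2 - \left(\left(-2\right) \left(-5\right) 0\right)^{2} + 2 \cdot 6\right)\right) - 224 = \left(-49 + 46 \left(2 - \left(10 \cdot 0\right)^{2} + 12\right)\right) - 224 = \left(-49 + 46 \left(2 - 0^{2} + 12\right)\right) - 224 = \left(-49 + 46 \left(2 - 0 + 12\right)\right) - 224 = \left(-49 + 46 \left(2 + 0 + 12\right)\right) - 224 = \left(-49 + 46 \cdot 14\right) - 224 = \left(-49 + 644\right) - 224 = 595 - 224 = 371$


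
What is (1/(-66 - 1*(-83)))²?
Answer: 1/289 ≈ 0.0034602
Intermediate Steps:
(1/(-66 - 1*(-83)))² = (1/(-66 + 83))² = (1/17)² = 1/289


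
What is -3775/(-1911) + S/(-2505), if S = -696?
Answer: 3595477/1595685 ≈ 2.2533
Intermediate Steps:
-3775/(-1911) + S/(-2505) = -3775/(-1911) - 696/(-2505) = -3775*(-1/1911) - 696*(-1/2505) = 3775/1911 + 232/835 = 3595477/1595685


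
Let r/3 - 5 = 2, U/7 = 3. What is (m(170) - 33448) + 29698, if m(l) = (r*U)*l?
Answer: 71220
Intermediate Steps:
U = 21 (U = 7*3 = 21)
r = 21 (r = 15 + 3*2 = 15 + 6 = 21)
m(l) = 441*l (m(l) = (21*21)*l = 441*l)
(m(170) - 33448) + 29698 = (441*170 - 33448) + 29698 = (74970 - 33448) + 29698 = 41522 + 29698 = 71220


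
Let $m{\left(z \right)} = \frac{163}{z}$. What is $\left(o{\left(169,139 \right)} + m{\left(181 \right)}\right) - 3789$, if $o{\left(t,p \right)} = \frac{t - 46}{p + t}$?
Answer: $- \frac{211156705}{55748} \approx -3787.7$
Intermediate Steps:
$o{\left(t,p \right)} = \frac{-46 + t}{p + t}$
$\left(o{\left(169,139 \right)} + m{\left(181 \right)}\right) - 3789 = \left(\frac{-46 + 169}{139 + 169} + \frac{163}{181}\right) - 3789 = \left(\frac{1}{308} \cdot 123 + 163 \cdot \frac{1}{181}\right) - 3789 = \left(\frac{1}{308} \cdot 123 + \frac{163}{181}\right) - 3789 = \left(\frac{123}{308} + \frac{163}{181}\right) - 3789 = \frac{72467}{55748} - 3789 = - \frac{211156705}{55748}$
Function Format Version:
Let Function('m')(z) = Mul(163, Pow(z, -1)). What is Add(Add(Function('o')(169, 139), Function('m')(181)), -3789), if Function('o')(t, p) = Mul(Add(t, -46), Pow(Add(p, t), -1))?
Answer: Rational(-211156705, 55748) ≈ -3787.7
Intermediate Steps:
Function('o')(t, p) = Mul(Pow(Add(p, t), -1), Add(-46, t)) (Function('o')(t, p) = Mul(Add(-46, t), Pow(Add(p, t), -1)) = Mul(Pow(Add(p, t), -1), Add(-46, t)))
Add(Add(Function('o')(169, 139), Function('m')(181)), -3789) = Add(Add(Mul(Pow(Add(139, 169), -1), Add(-46, 169)), Mul(163, Pow(181, -1))), -3789) = Add(Add(Mul(Pow(308, -1), 123), Mul(163, Rational(1, 181))), -3789) = Add(Add(Mul(Rational(1, 308), 123), Rational(163, 181)), -3789) = Add(Add(Rational(123, 308), Rational(163, 181)), -3789) = Add(Rational(72467, 55748), -3789) = Rational(-211156705, 55748)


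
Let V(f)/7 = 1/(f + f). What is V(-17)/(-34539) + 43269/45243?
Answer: 1881934385/1967778934 ≈ 0.95638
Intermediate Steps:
V(f) = 7/(2*f) (V(f) = 7/(f + f) = 7/((2*f)) = 7*(1/(2*f)) = 7/(2*f))
V(-17)/(-34539) + 43269/45243 = ((7/2)/(-17))/(-34539) + 43269/45243 = ((7/2)*(-1/17))*(-1/34539) + 43269*(1/45243) = -7/34*(-1/34539) + 14423/15081 = 7/1174326 + 14423/15081 = 1881934385/1967778934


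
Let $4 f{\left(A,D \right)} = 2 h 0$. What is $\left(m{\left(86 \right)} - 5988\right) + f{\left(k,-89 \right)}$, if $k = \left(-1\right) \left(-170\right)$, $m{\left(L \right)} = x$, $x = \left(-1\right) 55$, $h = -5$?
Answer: $-6043$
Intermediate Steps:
$x = -55$
$m{\left(L \right)} = -55$
$k = 170$
$f{\left(A,D \right)} = 0$ ($f{\left(A,D \right)} = \frac{2 \left(-5\right) 0}{4} = \frac{\left(-10\right) 0}{4} = \frac{1}{4} \cdot 0 = 0$)
$\left(m{\left(86 \right)} - 5988\right) + f{\left(k,-89 \right)} = \left(-55 - 5988\right) + 0 = -6043 + 0 = -6043$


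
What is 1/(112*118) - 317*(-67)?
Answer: 280694625/13216 ≈ 21239.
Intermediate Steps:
1/(112*118) - 317*(-67) = (1/112)*(1/118) + 21239 = 1/13216 + 21239 = 280694625/13216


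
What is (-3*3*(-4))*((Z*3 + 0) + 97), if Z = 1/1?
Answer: 3600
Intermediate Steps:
Z = 1
(-3*3*(-4))*((Z*3 + 0) + 97) = (-3*3*(-4))*((1*3 + 0) + 97) = (-9*(-4))*((3 + 0) + 97) = 36*(3 + 97) = 36*100 = 3600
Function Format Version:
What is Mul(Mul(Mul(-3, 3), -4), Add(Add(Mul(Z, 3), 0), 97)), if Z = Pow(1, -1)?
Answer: 3600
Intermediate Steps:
Z = 1
Mul(Mul(Mul(-3, 3), -4), Add(Add(Mul(Z, 3), 0), 97)) = Mul(Mul(Mul(-3, 3), -4), Add(Add(Mul(1, 3), 0), 97)) = Mul(Mul(-9, -4), Add(Add(3, 0), 97)) = Mul(36, Add(3, 97)) = Mul(36, 100) = 3600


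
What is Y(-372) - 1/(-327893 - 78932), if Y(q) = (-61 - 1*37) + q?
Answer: -191207749/406825 ≈ -470.00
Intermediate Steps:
Y(q) = -98 + q (Y(q) = (-61 - 37) + q = -98 + q)
Y(-372) - 1/(-327893 - 78932) = (-98 - 372) - 1/(-327893 - 78932) = -470 - 1/(-406825) = -470 - 1*(-1/406825) = -470 + 1/406825 = -191207749/406825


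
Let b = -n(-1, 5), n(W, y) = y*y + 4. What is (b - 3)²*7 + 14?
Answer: 7182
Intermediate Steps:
n(W, y) = 4 + y² (n(W, y) = y² + 4 = 4 + y²)
b = -29 (b = -(4 + 5²) = -(4 + 25) = -1*29 = -29)
(b - 3)²*7 + 14 = (-29 - 3)²*7 + 14 = (-32)²*7 + 14 = 1024*7 + 14 = 7168 + 14 = 7182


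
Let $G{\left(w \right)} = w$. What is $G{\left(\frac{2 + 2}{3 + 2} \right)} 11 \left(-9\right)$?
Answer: $- \frac{396}{5} \approx -79.2$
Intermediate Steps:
$G{\left(\frac{2 + 2}{3 + 2} \right)} 11 \left(-9\right) = \frac{2 + 2}{3 + 2} \cdot 11 \left(-9\right) = \frac{4}{5} \cdot 11 \left(-9\right) = \frac{44}{5} \left(-9\right) = - \frac{396}{5}$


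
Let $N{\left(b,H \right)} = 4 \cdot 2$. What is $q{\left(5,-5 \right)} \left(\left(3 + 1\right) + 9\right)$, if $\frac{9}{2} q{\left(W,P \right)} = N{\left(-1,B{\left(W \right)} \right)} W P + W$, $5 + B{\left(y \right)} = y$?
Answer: $- \frac{1690}{3} \approx -563.33$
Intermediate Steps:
$B{\left(y \right)} = -5 + y$
$N{\left(b,H \right)} = 8$
$q{\left(W,P \right)} = \frac{2 W}{9} + \frac{16 P W}{9}$ ($q{\left(W,P \right)} = \frac{2 \left(8 W P + W\right)}{9} = \frac{2 \left(8 P W + W\right)}{9} = \frac{2 \left(W + 8 P W\right)}{9} = \frac{2 W}{9} + \frac{16 P W}{9}$)
$q{\left(5,-5 \right)} \left(\left(3 + 1\right) + 9\right) = \frac{2}{9} \cdot 5 \left(1 + 8 \left(-5\right)\right) \left(\left(3 + 1\right) + 9\right) = \frac{2}{9} \cdot 5 \left(1 - 40\right) \left(4 + 9\right) = \frac{2}{9} \cdot 5 \left(-39\right) 13 = \left(- \frac{130}{3}\right) 13 = - \frac{1690}{3}$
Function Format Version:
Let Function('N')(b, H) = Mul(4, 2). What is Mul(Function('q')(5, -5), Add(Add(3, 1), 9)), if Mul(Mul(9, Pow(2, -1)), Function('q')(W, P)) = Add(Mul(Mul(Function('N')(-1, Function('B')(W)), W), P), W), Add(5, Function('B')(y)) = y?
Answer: Rational(-1690, 3) ≈ -563.33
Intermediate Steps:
Function('B')(y) = Add(-5, y)
Function('N')(b, H) = 8
Function('q')(W, P) = Add(Mul(Rational(2, 9), W), Mul(Rational(16, 9), P, W)) (Function('q')(W, P) = Mul(Rational(2, 9), Add(Mul(Mul(8, W), P), W)) = Mul(Rational(2, 9), Add(Mul(8, P, W), W)) = Mul(Rational(2, 9), Add(W, Mul(8, P, W))) = Add(Mul(Rational(2, 9), W), Mul(Rational(16, 9), P, W)))
Mul(Function('q')(5, -5), Add(Add(3, 1), 9)) = Mul(Mul(Rational(2, 9), 5, Add(1, Mul(8, -5))), Add(Add(3, 1), 9)) = Mul(Mul(Rational(2, 9), 5, Add(1, -40)), Add(4, 9)) = Mul(Mul(Rational(2, 9), 5, -39), 13) = Mul(Rational(-130, 3), 13) = Rational(-1690, 3)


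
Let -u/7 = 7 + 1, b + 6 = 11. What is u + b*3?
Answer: -41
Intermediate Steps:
b = 5 (b = -6 + 11 = 5)
u = -56 (u = -7*(7 + 1) = -7*8 = -56)
u + b*3 = -56 + 5*3 = -56 + 15 = -41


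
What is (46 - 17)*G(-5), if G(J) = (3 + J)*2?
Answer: -116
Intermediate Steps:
G(J) = 6 + 2*J
(46 - 17)*G(-5) = (46 - 17)*(6 + 2*(-5)) = 29*(6 - 10) = 29*(-4) = -116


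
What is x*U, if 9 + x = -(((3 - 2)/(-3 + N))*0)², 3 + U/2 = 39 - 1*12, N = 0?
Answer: -432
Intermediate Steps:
U = 48 (U = -6 + 2*(39 - 1*12) = -6 + 2*(39 - 12) = -6 + 2*27 = -6 + 54 = 48)
x = -9 (x = -9 - (((3 - 2)/(-3 + 0))*0)² = -9 - ((1/(-3))*0)² = -9 - ((1*(-⅓))*0)² = -9 - (-⅓*0)² = -9 - 1*0² = -9 - 1*0 = -9 + 0 = -9)
x*U = -9*48 = -432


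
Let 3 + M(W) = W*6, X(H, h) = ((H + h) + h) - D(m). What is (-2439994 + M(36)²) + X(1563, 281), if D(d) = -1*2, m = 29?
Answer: -2392498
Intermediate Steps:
D(d) = -2
X(H, h) = 2 + H + 2*h (X(H, h) = ((H + h) + h) - 1*(-2) = (H + 2*h) + 2 = 2 + H + 2*h)
M(W) = -3 + 6*W (M(W) = -3 + W*6 = -3 + 6*W)
(-2439994 + M(36)²) + X(1563, 281) = (-2439994 + (-3 + 6*36)²) + (2 + 1563 + 2*281) = (-2439994 + (-3 + 216)²) + (2 + 1563 + 562) = (-2439994 + 213²) + 2127 = (-2439994 + 45369) + 2127 = -2394625 + 2127 = -2392498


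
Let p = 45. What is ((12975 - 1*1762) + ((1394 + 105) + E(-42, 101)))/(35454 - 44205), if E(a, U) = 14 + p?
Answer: -4257/2917 ≈ -1.4594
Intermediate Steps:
E(a, U) = 59 (E(a, U) = 14 + 45 = 59)
((12975 - 1*1762) + ((1394 + 105) + E(-42, 101)))/(35454 - 44205) = ((12975 - 1*1762) + ((1394 + 105) + 59))/(35454 - 44205) = ((12975 - 1762) + (1499 + 59))/(-8751) = (11213 + 1558)*(-1/8751) = 12771*(-1/8751) = -4257/2917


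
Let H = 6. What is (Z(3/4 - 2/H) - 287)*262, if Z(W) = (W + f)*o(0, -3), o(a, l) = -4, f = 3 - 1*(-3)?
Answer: -245756/3 ≈ -81919.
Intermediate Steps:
f = 6 (f = 3 + 3 = 6)
Z(W) = -24 - 4*W (Z(W) = (W + 6)*(-4) = (6 + W)*(-4) = -24 - 4*W)
(Z(3/4 - 2/H) - 287)*262 = ((-24 - 4*(3/4 - 2/6)) - 287)*262 = ((-24 - 4*(3*(1/4) - 2*1/6)) - 287)*262 = ((-24 - 4*(3/4 - 1/3)) - 287)*262 = ((-24 - 4*5/12) - 287)*262 = ((-24 - 5/3) - 287)*262 = (-77/3 - 287)*262 = -938/3*262 = -245756/3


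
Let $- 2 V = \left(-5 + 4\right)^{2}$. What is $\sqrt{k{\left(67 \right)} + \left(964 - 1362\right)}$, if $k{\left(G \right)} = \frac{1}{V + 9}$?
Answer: $\frac{2 i \sqrt{28747}}{17} \approx 19.947 i$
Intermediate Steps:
$V = - \frac{1}{2}$ ($V = - \frac{\left(-5 + 4\right)^{2}}{2} = - \frac{\left(-1\right)^{2}}{2} = \left(- \frac{1}{2}\right) 1 = - \frac{1}{2} \approx -0.5$)
$k{\left(G \right)} = \frac{2}{17}$ ($k{\left(G \right)} = \frac{1}{- \frac{1}{2} + 9} = \frac{1}{\frac{17}{2}} = \frac{2}{17}$)
$\sqrt{k{\left(67 \right)} + \left(964 - 1362\right)} = \sqrt{\frac{2}{17} + \left(964 - 1362\right)} = \sqrt{\frac{2}{17} - 398} = \sqrt{- \frac{6764}{17}} = \frac{2 i \sqrt{28747}}{17}$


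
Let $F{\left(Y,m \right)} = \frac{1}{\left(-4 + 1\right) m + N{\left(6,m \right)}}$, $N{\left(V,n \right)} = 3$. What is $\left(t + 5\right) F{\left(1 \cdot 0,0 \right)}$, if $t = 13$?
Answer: $6$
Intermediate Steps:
$F{\left(Y,m \right)} = \frac{1}{3 - 3 m}$ ($F{\left(Y,m \right)} = \frac{1}{\left(-4 + 1\right) m + 3} = \frac{1}{- 3 m + 3} = \frac{1}{3 - 3 m}$)
$\left(t + 5\right) F{\left(1 \cdot 0,0 \right)} = \left(13 + 5\right) \left(- \frac{1}{-3 + 3 \cdot 0}\right) = 18 \left(- \frac{1}{-3 + 0}\right) = 18 \left(- \frac{1}{-3}\right) = 18 \left(\left(-1\right) \left(- \frac{1}{3}\right)\right) = 18 \cdot \frac{1}{3} = 6$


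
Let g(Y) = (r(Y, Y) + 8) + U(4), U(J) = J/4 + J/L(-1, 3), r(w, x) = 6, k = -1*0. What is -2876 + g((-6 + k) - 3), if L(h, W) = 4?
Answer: -2860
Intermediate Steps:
k = 0
U(J) = J/2 (U(J) = J/4 + J/4 = J/2)
g(Y) = 16 (g(Y) = (6 + 8) + (½)*4 = 14 + 2 = 16)
-2876 + g((-6 + k) - 3) = -2876 + 16 = -2860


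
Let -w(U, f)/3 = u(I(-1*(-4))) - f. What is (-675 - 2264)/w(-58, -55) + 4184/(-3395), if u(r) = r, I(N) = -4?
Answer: 9337753/519435 ≈ 17.977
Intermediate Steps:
w(U, f) = 12 + 3*f (w(U, f) = -3*(-4 - f) = 12 + 3*f)
(-675 - 2264)/w(-58, -55) + 4184/(-3395) = (-675 - 2264)/(12 + 3*(-55)) + 4184/(-3395) = -2939/(12 - 165) + 4184*(-1/3395) = -2939/(-153) - 4184/3395 = -2939*(-1/153) - 4184/3395 = 2939/153 - 4184/3395 = 9337753/519435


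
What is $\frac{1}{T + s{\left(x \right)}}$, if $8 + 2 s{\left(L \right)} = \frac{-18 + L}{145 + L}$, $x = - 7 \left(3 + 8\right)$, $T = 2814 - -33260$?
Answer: $\frac{136}{4905425} \approx 2.7724 \cdot 10^{-5}$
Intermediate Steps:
$T = 36074$ ($T = 2814 + 33260 = 36074$)
$x = -77$ ($x = \left(-7\right) 11 = -77$)
$s{\left(L \right)} = -4 + \frac{-18 + L}{2 \left(145 + L\right)}$ ($s{\left(L \right)} = -4 + \frac{\left(-18 + L\right) \frac{1}{145 + L}}{2} = -4 + \frac{\frac{1}{145 + L} \left(-18 + L\right)}{2} = -4 + \frac{-18 + L}{2 \left(145 + L\right)}$)
$\frac{1}{T + s{\left(x \right)}} = \frac{1}{36074 + \frac{-1178 - -539}{2 \left(145 - 77\right)}} = \frac{1}{36074 + \frac{-1178 + 539}{2 \cdot 68}} = \frac{1}{36074 + \frac{1}{2} \cdot \frac{1}{68} \left(-639\right)} = \frac{1}{36074 - \frac{639}{136}} = \frac{1}{\frac{4905425}{136}} = \frac{136}{4905425}$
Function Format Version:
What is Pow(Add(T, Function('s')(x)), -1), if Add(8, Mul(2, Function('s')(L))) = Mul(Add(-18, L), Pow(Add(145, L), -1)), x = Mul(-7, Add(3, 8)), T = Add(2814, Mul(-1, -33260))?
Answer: Rational(136, 4905425) ≈ 2.7724e-5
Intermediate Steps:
T = 36074 (T = Add(2814, 33260) = 36074)
x = -77 (x = Mul(-7, 11) = -77)
Function('s')(L) = Add(-4, Mul(Rational(1, 2), Pow(Add(145, L), -1), Add(-18, L))) (Function('s')(L) = Add(-4, Mul(Rational(1, 2), Mul(Add(-18, L), Pow(Add(145, L), -1)))) = Add(-4, Mul(Rational(1, 2), Mul(Pow(Add(145, L), -1), Add(-18, L)))) = Add(-4, Mul(Rational(1, 2), Pow(Add(145, L), -1), Add(-18, L))))
Pow(Add(T, Function('s')(x)), -1) = Pow(Add(36074, Mul(Rational(1, 2), Pow(Add(145, -77), -1), Add(-1178, Mul(-7, -77)))), -1) = Pow(Add(36074, Mul(Rational(1, 2), Pow(68, -1), Add(-1178, 539))), -1) = Pow(Add(36074, Mul(Rational(1, 2), Rational(1, 68), -639)), -1) = Pow(Add(36074, Rational(-639, 136)), -1) = Pow(Rational(4905425, 136), -1) = Rational(136, 4905425)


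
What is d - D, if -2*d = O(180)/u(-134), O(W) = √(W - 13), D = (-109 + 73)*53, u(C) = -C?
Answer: 1908 - √167/268 ≈ 1908.0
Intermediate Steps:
D = -1908 (D = -36*53 = -1908)
O(W) = √(-13 + W)
d = -√167/268 (d = -√(-13 + 180)/(2*((-1*(-134)))) = -√167/(2*134) = -√167/268 ≈ -0.048220)
d - D = -√167/268 - 1*(-1908) = -√167/268 + 1908 = 1908 - √167/268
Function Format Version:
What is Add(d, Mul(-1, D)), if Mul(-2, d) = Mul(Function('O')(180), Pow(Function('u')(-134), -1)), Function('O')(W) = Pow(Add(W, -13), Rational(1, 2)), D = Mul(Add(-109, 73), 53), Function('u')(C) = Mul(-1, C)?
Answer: Add(1908, Mul(Rational(-1, 268), Pow(167, Rational(1, 2)))) ≈ 1908.0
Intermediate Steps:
D = -1908 (D = Mul(-36, 53) = -1908)
Function('O')(W) = Pow(Add(-13, W), Rational(1, 2))
d = Mul(Rational(-1, 268), Pow(167, Rational(1, 2))) (d = Mul(Rational(-1, 2), Mul(Pow(Add(-13, 180), Rational(1, 2)), Pow(Mul(-1, -134), -1))) = Mul(Rational(-1, 2), Mul(Pow(167, Rational(1, 2)), Pow(134, -1))) = Mul(Rational(-1, 2), Mul(Pow(167, Rational(1, 2)), Rational(1, 134))) = Mul(Rational(-1, 2), Mul(Rational(1, 134), Pow(167, Rational(1, 2)))) = Mul(Rational(-1, 268), Pow(167, Rational(1, 2))) ≈ -0.048220)
Add(d, Mul(-1, D)) = Add(Mul(Rational(-1, 268), Pow(167, Rational(1, 2))), Mul(-1, -1908)) = Add(Mul(Rational(-1, 268), Pow(167, Rational(1, 2))), 1908) = Add(1908, Mul(Rational(-1, 268), Pow(167, Rational(1, 2))))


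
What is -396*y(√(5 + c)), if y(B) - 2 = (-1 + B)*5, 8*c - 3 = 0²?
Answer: 1188 - 495*√86 ≈ -3402.4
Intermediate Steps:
c = 3/8 (c = 3/8 + (⅛)*0² = 3/8 + (⅛)*0 = 3/8 + 0 = 3/8 ≈ 0.37500)
y(B) = -3 + 5*B (y(B) = 2 + (-1 + B)*5 = 2 + (-5 + 5*B) = -3 + 5*B)
-396*y(√(5 + c)) = -396*(-3 + 5*√(5 + 3/8)) = -396*(-3 + 5*√(43/8)) = -396*(-3 + 5*(√86/4)) = -396*(-3 + 5*√86/4) = 1188 - 495*√86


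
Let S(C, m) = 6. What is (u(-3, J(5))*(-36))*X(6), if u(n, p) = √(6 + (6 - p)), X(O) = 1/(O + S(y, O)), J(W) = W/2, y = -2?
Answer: -3*√38/2 ≈ -9.2466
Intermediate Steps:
J(W) = W/2 (J(W) = W*(½) = W/2)
X(O) = 1/(6 + O) (X(O) = 1/(O + 6) = 1/(6 + O))
u(n, p) = √(12 - p)
(u(-3, J(5))*(-36))*X(6) = (√(12 - 5/2)*(-36))/(6 + 6) = (√(12 - 1*5/2)*(-36))/12 = (√(12 - 5/2)*(-36))*(1/12) = (√(19/2)*(-36))*(1/12) = ((√38/2)*(-36))*(1/12) = -18*√38*(1/12) = -3*√38/2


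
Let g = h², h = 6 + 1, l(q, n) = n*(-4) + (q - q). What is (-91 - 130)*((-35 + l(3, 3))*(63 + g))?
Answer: 1163344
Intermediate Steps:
l(q, n) = -4*n (l(q, n) = -4*n + 0 = -4*n)
h = 7
g = 49 (g = 7² = 49)
(-91 - 130)*((-35 + l(3, 3))*(63 + g)) = (-91 - 130)*((-35 - 4*3)*(63 + 49)) = -221*(-35 - 12)*112 = -(-10387)*112 = -221*(-5264) = 1163344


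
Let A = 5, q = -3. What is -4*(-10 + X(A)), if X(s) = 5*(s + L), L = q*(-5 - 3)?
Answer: -540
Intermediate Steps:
L = 24 (L = -3*(-5 - 3) = -3*(-8) = 24)
X(s) = 120 + 5*s (X(s) = 5*(s + 24) = 5*(24 + s) = 120 + 5*s)
-4*(-10 + X(A)) = -4*(-10 + (120 + 5*5)) = -4*(-10 + (120 + 25)) = -4*(-10 + 145) = -4*135 = -540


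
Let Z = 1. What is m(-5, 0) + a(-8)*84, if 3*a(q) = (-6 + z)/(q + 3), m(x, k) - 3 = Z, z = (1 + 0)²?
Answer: 32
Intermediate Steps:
z = 1 (z = 1² = 1)
m(x, k) = 4 (m(x, k) = 3 + 1 = 4)
a(q) = -5/(3*(3 + q)) (a(q) = ((-6 + 1)/(q + 3))/3 = (-5/(3 + q))/3 = -5/(3*(3 + q)))
m(-5, 0) + a(-8)*84 = 4 - 5/(9 + 3*(-8))*84 = 4 - 5/(9 - 24)*84 = 4 - 5/(-15)*84 = 4 - 5*(-1/15)*84 = 4 + (⅓)*84 = 4 + 28 = 32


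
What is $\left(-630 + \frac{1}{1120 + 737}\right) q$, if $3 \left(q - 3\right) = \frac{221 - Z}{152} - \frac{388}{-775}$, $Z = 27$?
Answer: $- \frac{23955320857}{10584900} \approx -2263.2$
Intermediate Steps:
$q = \frac{634763}{176700}$ ($q = 3 + \frac{\frac{221 - 27}{152} - \frac{388}{-775}}{3} = 3 + \frac{\left(221 - 27\right) \frac{1}{152} - - \frac{388}{775}}{3} = 3 + \frac{194 \cdot \frac{1}{152} + \frac{388}{775}}{3} = 3 + \frac{\frac{97}{76} + \frac{388}{775}}{3} = 3 + \frac{1}{3} \cdot \frac{104663}{58900} = 3 + \frac{104663}{176700} = \frac{634763}{176700} \approx 3.5923$)
$\left(-630 + \frac{1}{1120 + 737}\right) q = \left(-630 + \frac{1}{1120 + 737}\right) \frac{634763}{176700} = \left(-630 + \frac{1}{1857}\right) \frac{634763}{176700} = \left(- \frac{1169909}{1857}\right) \frac{634763}{176700} = - \frac{23955320857}{10584900}$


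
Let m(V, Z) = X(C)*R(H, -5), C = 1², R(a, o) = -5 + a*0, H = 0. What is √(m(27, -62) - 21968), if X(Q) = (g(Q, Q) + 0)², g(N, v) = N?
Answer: I*√21973 ≈ 148.23*I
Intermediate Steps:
R(a, o) = -5 (R(a, o) = -5 + 0 = -5)
C = 1
X(Q) = Q² (X(Q) = (Q + 0)² = Q²)
m(V, Z) = -5 (m(V, Z) = 1²*(-5) = 1*(-5) = -5)
√(m(27, -62) - 21968) = √(-5 - 21968) = √(-21973) = I*√21973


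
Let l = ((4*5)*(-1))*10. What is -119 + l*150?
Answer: -30119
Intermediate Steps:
l = -200 (l = (20*(-1))*10 = -20*10 = -200)
-119 + l*150 = -119 - 200*150 = -119 - 30000 = -30119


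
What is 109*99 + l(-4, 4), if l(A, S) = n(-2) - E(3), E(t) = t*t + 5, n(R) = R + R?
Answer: 10773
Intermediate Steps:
n(R) = 2*R
E(t) = 5 + t² (E(t) = t² + 5 = 5 + t²)
l(A, S) = -18 (l(A, S) = 2*(-2) - (5 + 3²) = -4 - (5 + 9) = -4 - 1*14 = -4 - 14 = -18)
109*99 + l(-4, 4) = 109*99 - 18 = 10791 - 18 = 10773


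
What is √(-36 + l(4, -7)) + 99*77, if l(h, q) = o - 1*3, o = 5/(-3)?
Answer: 7623 + I*√366/3 ≈ 7623.0 + 6.377*I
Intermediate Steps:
o = -5/3 (o = 5*(-⅓) = -5/3 ≈ -1.6667)
l(h, q) = -14/3 (l(h, q) = -5/3 - 1*3 = -5/3 - 3 = -14/3)
√(-36 + l(4, -7)) + 99*77 = √(-36 - 14/3) + 99*77 = √(-122/3) + 7623 = I*√366/3 + 7623 = 7623 + I*√366/3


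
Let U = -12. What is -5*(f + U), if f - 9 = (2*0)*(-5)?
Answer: 15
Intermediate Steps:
f = 9 (f = 9 + (2*0)*(-5) = 9 + 0*(-5) = 9 + 0 = 9)
-5*(f + U) = -5*(9 - 12) = -5*(-3) = 15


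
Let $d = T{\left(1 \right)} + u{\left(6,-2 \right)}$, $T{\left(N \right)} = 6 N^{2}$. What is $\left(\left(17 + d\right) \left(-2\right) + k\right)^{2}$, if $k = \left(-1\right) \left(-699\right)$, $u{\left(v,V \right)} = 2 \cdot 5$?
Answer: $400689$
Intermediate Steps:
$u{\left(v,V \right)} = 10$
$d = 16$ ($d = 6 \cdot 1^{2} + 10 = 6 \cdot 1 + 10 = 6 + 10 = 16$)
$k = 699$
$\left(\left(17 + d\right) \left(-2\right) + k\right)^{2} = \left(\left(17 + 16\right) \left(-2\right) + 699\right)^{2} = \left(33 \left(-2\right) + 699\right)^{2} = \left(-66 + 699\right)^{2} = 633^{2} = 400689$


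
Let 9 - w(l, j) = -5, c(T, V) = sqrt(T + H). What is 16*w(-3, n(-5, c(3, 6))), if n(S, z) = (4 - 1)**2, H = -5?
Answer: 224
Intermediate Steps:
c(T, V) = sqrt(-5 + T) (c(T, V) = sqrt(T - 5) = sqrt(-5 + T))
n(S, z) = 9 (n(S, z) = 3**2 = 9)
w(l, j) = 14 (w(l, j) = 9 - 1*(-5) = 9 + 5 = 14)
16*w(-3, n(-5, c(3, 6))) = 16*14 = 224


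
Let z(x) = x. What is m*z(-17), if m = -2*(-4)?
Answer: -136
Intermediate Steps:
m = 8
m*z(-17) = 8*(-17) = -136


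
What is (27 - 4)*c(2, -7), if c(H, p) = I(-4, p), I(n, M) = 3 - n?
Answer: 161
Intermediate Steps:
c(H, p) = 7 (c(H, p) = 3 - 1*(-4) = 3 + 4 = 7)
(27 - 4)*c(2, -7) = (27 - 4)*7 = 23*7 = 161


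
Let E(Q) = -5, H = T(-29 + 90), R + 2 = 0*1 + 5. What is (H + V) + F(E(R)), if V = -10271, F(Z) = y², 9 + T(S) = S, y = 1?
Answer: -10218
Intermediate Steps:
T(S) = -9 + S
R = 3 (R = -2 + (0*1 + 5) = -2 + (0 + 5) = -2 + 5 = 3)
H = 52 (H = -9 + (-29 + 90) = -9 + 61 = 52)
F(Z) = 1 (F(Z) = 1² = 1)
(H + V) + F(E(R)) = (52 - 10271) + 1 = -10219 + 1 = -10218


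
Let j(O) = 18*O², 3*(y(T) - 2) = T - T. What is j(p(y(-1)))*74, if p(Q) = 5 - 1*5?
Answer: 0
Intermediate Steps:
y(T) = 2 (y(T) = 2 + (T - T)/3 = 2 + (⅓)*0 = 2 + 0 = 2)
p(Q) = 0 (p(Q) = 5 - 5 = 0)
j(p(y(-1)))*74 = (18*0²)*74 = (18*0)*74 = 0*74 = 0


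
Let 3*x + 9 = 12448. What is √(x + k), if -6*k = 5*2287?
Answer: √8962/2 ≈ 47.334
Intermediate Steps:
x = 12439/3 (x = -3 + (⅓)*12448 = -3 + 12448/3 = 12439/3 ≈ 4146.3)
k = -11435/6 (k = -5*2287/6 = -⅙*11435 = -11435/6 ≈ -1905.8)
√(x + k) = √(12439/3 - 11435/6) = √(4481/2) = √8962/2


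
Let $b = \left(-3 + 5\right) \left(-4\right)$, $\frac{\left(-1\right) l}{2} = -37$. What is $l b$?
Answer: $-592$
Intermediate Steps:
$l = 74$ ($l = \left(-2\right) \left(-37\right) = 74$)
$b = -8$ ($b = 2 \left(-4\right) = -8$)
$l b = 74 \left(-8\right) = -592$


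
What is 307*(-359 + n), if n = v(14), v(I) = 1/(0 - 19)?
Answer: -2094354/19 ≈ -1.1023e+5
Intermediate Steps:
v(I) = -1/19 (v(I) = 1/(-19) = -1/19)
n = -1/19 ≈ -0.052632
307*(-359 + n) = 307*(-359 - 1/19) = 307*(-6822/19) = -2094354/19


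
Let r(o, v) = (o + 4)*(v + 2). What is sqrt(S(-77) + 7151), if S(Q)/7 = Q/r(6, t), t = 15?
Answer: sqrt(206572270)/170 ≈ 84.545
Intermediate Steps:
r(o, v) = (2 + v)*(4 + o) (r(o, v) = (4 + o)*(2 + v) = (2 + v)*(4 + o))
S(Q) = 7*Q/170 (S(Q) = 7*(Q/(8 + 2*6 + 4*15 + 6*15)) = 7*(Q/(8 + 12 + 60 + 90)) = 7*(Q/170) = 7*Q/170)
sqrt(S(-77) + 7151) = sqrt((7/170)*(-77) + 7151) = sqrt(-539/170 + 7151) = sqrt(1215131/170) = sqrt(206572270)/170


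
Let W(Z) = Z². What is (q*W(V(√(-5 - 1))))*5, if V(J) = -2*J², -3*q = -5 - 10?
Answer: 3600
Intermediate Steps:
q = 5 (q = -(-5 - 10)/3 = -⅓*(-15) = 5)
(q*W(V(√(-5 - 1))))*5 = (5*(-2*(√(-5 - 1))²)²)*5 = (5*(-2*(√(-6))²)²)*5 = (5*(-2*(I*√6)²)²)*5 = (5*(-2*(-6))²)*5 = (5*12²)*5 = (5*144)*5 = 720*5 = 3600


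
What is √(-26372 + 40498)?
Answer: √14126 ≈ 118.85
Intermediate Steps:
√(-26372 + 40498) = √14126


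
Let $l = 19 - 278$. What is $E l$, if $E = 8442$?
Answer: $-2186478$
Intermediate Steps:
$l = -259$
$E l = 8442 \left(-259\right) = -2186478$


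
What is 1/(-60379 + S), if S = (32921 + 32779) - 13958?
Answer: -1/8637 ≈ -0.00011578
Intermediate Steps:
S = 51742 (S = 65700 - 13958 = 51742)
1/(-60379 + S) = 1/(-60379 + 51742) = 1/(-8637) = -1/8637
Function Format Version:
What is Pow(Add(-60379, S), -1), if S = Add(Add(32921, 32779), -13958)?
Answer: Rational(-1, 8637) ≈ -0.00011578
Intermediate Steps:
S = 51742 (S = Add(65700, -13958) = 51742)
Pow(Add(-60379, S), -1) = Pow(Add(-60379, 51742), -1) = Pow(-8637, -1) = Rational(-1, 8637)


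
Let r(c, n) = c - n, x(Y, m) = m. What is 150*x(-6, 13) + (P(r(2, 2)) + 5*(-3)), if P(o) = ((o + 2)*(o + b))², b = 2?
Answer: 1951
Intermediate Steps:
P(o) = (2 + o)⁴ (P(o) = ((o + 2)*(o + 2))² = ((2 + o)*(2 + o))² = ((2 + o)²)² = (2 + o)⁴)
150*x(-6, 13) + (P(r(2, 2)) + 5*(-3)) = 150*13 + ((2 + (2 - 1*2))⁴ + 5*(-3)) = 1950 + ((2 + (2 - 2))⁴ - 15) = 1950 + ((2 + 0)⁴ - 15) = 1950 + (2⁴ - 15) = 1950 + (16 - 15) = 1950 + 1 = 1951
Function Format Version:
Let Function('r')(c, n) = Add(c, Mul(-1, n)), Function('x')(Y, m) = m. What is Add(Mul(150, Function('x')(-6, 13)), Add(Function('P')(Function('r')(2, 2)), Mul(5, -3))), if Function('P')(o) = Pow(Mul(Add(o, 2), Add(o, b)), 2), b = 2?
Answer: 1951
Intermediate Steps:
Function('P')(o) = Pow(Add(2, o), 4) (Function('P')(o) = Pow(Mul(Add(o, 2), Add(o, 2)), 2) = Pow(Mul(Add(2, o), Add(2, o)), 2) = Pow(Pow(Add(2, o), 2), 2) = Pow(Add(2, o), 4))
Add(Mul(150, Function('x')(-6, 13)), Add(Function('P')(Function('r')(2, 2)), Mul(5, -3))) = Add(Mul(150, 13), Add(Pow(Add(2, Add(2, Mul(-1, 2))), 4), Mul(5, -3))) = Add(1950, Add(Pow(Add(2, Add(2, -2)), 4), -15)) = Add(1950, Add(Pow(Add(2, 0), 4), -15)) = Add(1950, Add(Pow(2, 4), -15)) = Add(1950, Add(16, -15)) = Add(1950, 1) = 1951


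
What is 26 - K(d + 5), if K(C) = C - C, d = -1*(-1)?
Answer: 26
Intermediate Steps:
d = 1
K(C) = 0
26 - K(d + 5) = 26 - 1*0 = 26 + 0 = 26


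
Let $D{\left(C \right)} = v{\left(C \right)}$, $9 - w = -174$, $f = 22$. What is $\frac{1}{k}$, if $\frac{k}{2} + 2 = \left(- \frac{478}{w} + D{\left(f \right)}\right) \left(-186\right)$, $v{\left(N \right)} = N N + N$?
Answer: $- \frac{61}{11423124} \approx -5.34 \cdot 10^{-6}$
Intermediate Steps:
$w = 183$ ($w = 9 - -174 = 9 + 174 = 183$)
$v{\left(N \right)} = N + N^{2}$ ($v{\left(N \right)} = N^{2} + N = N + N^{2}$)
$D{\left(C \right)} = C \left(1 + C\right)$
$k = - \frac{11423124}{61}$ ($k = -4 + 2 \left(- \frac{478}{183} + 22 \left(1 + 22\right)\right) \left(-186\right) = -4 + 2 \left(\left(-478\right) \frac{1}{183} + 22 \cdot 23\right) \left(-186\right) = -4 + 2 \left(- \frac{478}{183} + 506\right) \left(-186\right) = -4 + 2 \cdot \frac{92120}{183} \left(-186\right) = -4 + 2 \left(- \frac{5711440}{61}\right) = -4 - \frac{11422880}{61} = - \frac{11423124}{61} \approx -1.8726 \cdot 10^{5}$)
$\frac{1}{k} = \frac{1}{- \frac{11423124}{61}} = - \frac{61}{11423124}$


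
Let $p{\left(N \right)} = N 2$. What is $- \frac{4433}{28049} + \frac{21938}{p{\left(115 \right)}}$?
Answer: $\frac{307159686}{3225635} \approx 95.225$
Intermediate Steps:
$p{\left(N \right)} = 2 N$
$- \frac{4433}{28049} + \frac{21938}{p{\left(115 \right)}} = - \frac{4433}{28049} + \frac{21938}{2 \cdot 115} = \left(-4433\right) \frac{1}{28049} + \frac{21938}{230} = - \frac{4433}{28049} + 21938 \cdot \frac{1}{230} = - \frac{4433}{28049} + \frac{10969}{115} = \frac{307159686}{3225635}$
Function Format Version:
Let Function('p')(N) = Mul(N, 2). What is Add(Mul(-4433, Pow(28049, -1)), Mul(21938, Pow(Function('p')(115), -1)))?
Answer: Rational(307159686, 3225635) ≈ 95.225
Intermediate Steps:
Function('p')(N) = Mul(2, N)
Add(Mul(-4433, Pow(28049, -1)), Mul(21938, Pow(Function('p')(115), -1))) = Add(Mul(-4433, Pow(28049, -1)), Mul(21938, Pow(Mul(2, 115), -1))) = Add(Mul(-4433, Rational(1, 28049)), Mul(21938, Pow(230, -1))) = Add(Rational(-4433, 28049), Mul(21938, Rational(1, 230))) = Add(Rational(-4433, 28049), Rational(10969, 115)) = Rational(307159686, 3225635)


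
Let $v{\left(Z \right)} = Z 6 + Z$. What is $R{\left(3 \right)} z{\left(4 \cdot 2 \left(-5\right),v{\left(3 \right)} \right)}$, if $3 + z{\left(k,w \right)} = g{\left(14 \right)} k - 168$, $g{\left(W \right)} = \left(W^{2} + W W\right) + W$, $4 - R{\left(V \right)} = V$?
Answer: $-16411$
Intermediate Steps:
$v{\left(Z \right)} = 7 Z$ ($v{\left(Z \right)} = 6 Z + Z = 7 Z$)
$R{\left(V \right)} = 4 - V$
$g{\left(W \right)} = W + 2 W^{2}$ ($g{\left(W \right)} = \left(W^{2} + W^{2}\right) + W = 2 W^{2} + W = W + 2 W^{2}$)
$z{\left(k,w \right)} = -171 + 406 k$ ($z{\left(k,w \right)} = -3 + \left(14 \left(1 + 2 \cdot 14\right) k - 168\right) = -3 + \left(14 \left(1 + 28\right) k - 168\right) = -3 + \left(14 \cdot 29 k - 168\right) = -3 + \left(406 k - 168\right) = -3 + \left(-168 + 406 k\right) = -171 + 406 k$)
$R{\left(3 \right)} z{\left(4 \cdot 2 \left(-5\right),v{\left(3 \right)} \right)} = \left(4 - 3\right) \left(-171 + 406 \cdot 4 \cdot 2 \left(-5\right)\right) = \left(4 - 3\right) \left(-171 + 406 \cdot 8 \left(-5\right)\right) = 1 \left(-171 + 406 \left(-40\right)\right) = 1 \left(-171 - 16240\right) = 1 \left(-16411\right) = -16411$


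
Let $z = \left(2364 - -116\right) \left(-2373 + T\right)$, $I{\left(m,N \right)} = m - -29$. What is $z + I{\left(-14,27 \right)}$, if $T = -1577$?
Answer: $-9795985$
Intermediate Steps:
$I{\left(m,N \right)} = 29 + m$ ($I{\left(m,N \right)} = m + 29 = 29 + m$)
$z = -9796000$ ($z = \left(2364 - -116\right) \left(-2373 - 1577\right) = \left(2364 + 116\right) \left(-3950\right) = 2480 \left(-3950\right) = -9796000$)
$z + I{\left(-14,27 \right)} = -9796000 + \left(29 - 14\right) = -9796000 + 15 = -9795985$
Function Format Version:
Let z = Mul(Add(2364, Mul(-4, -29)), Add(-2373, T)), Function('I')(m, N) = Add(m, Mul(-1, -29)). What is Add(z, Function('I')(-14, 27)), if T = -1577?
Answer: -9795985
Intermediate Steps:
Function('I')(m, N) = Add(29, m) (Function('I')(m, N) = Add(m, 29) = Add(29, m))
z = -9796000 (z = Mul(Add(2364, Mul(-4, -29)), Add(-2373, -1577)) = Mul(Add(2364, 116), -3950) = Mul(2480, -3950) = -9796000)
Add(z, Function('I')(-14, 27)) = Add(-9796000, Add(29, -14)) = Add(-9796000, 15) = -9795985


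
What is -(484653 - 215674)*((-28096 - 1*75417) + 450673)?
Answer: -93378749640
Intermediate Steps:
-(484653 - 215674)*((-28096 - 1*75417) + 450673) = -268979*((-28096 - 75417) + 450673) = -268979*(-103513 + 450673) = -268979*347160 = -1*93378749640 = -93378749640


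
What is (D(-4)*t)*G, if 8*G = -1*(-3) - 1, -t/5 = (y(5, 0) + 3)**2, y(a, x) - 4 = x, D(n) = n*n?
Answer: -980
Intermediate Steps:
D(n) = n**2
y(a, x) = 4 + x
t = -245 (t = -5*((4 + 0) + 3)**2 = -5*(4 + 3)**2 = -5*7**2 = -5*49 = -245)
G = 1/4 (G = (-1*(-3) - 1)/8 = (3 - 1)/8 = (1/8)*2 = 1/4 ≈ 0.25000)
(D(-4)*t)*G = ((-4)**2*(-245))*(1/4) = (16*(-245))*(1/4) = -3920*1/4 = -980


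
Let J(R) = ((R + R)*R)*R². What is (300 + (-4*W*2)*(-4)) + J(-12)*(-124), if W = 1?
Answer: -5142196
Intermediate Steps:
J(R) = 2*R⁴ (J(R) = ((2*R)*R)*R² = (2*R²)*R² = 2*R⁴)
(300 + (-4*W*2)*(-4)) + J(-12)*(-124) = (300 + (-4*1*2)*(-4)) + (2*(-12)⁴)*(-124) = (300 - 4*2*(-4)) + (2*20736)*(-124) = (300 - 8*(-4)) + 41472*(-124) = (300 + 32) - 5142528 = 332 - 5142528 = -5142196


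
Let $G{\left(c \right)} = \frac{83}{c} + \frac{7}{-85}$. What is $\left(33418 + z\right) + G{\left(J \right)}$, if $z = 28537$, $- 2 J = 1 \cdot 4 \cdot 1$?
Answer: $\frac{10525281}{170} \approx 61913.0$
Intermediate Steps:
$J = -2$ ($J = - \frac{1 \cdot 4 \cdot 1}{2} = - \frac{4 \cdot 1}{2} = \left(- \frac{1}{2}\right) 4 = -2$)
$G{\left(c \right)} = - \frac{7}{85} + \frac{83}{c}$ ($G{\left(c \right)} = \frac{83}{c} + 7 \left(- \frac{1}{85}\right) = \frac{83}{c} - \frac{7}{85} = - \frac{7}{85} + \frac{83}{c}$)
$\left(33418 + z\right) + G{\left(J \right)} = \left(33418 + 28537\right) + \left(- \frac{7}{85} + \frac{83}{-2}\right) = 61955 + \left(- \frac{7}{85} + 83 \left(- \frac{1}{2}\right)\right) = 61955 - \frac{7069}{170} = \frac{10525281}{170}$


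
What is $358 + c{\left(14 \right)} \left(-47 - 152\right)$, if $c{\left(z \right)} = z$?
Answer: $-2428$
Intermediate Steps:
$358 + c{\left(14 \right)} \left(-47 - 152\right) = 358 + 14 \left(-47 - 152\right) = 358 + 14 \left(-199\right) = 358 - 2786 = -2428$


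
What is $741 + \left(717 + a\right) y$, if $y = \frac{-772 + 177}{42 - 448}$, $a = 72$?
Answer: $\frac{110043}{58} \approx 1897.3$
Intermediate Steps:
$y = \frac{85}{58}$ ($y = - \frac{595}{-406} = \left(-595\right) \left(- \frac{1}{406}\right) = \frac{85}{58} \approx 1.4655$)
$741 + \left(717 + a\right) y = 741 + \left(717 + 72\right) \frac{85}{58} = 741 + 789 \cdot \frac{85}{58} = 741 + \frac{67065}{58} = \frac{110043}{58}$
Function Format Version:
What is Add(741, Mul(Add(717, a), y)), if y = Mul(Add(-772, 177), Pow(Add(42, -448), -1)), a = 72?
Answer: Rational(110043, 58) ≈ 1897.3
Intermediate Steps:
y = Rational(85, 58) (y = Mul(-595, Pow(-406, -1)) = Mul(-595, Rational(-1, 406)) = Rational(85, 58) ≈ 1.4655)
Add(741, Mul(Add(717, a), y)) = Add(741, Mul(Add(717, 72), Rational(85, 58))) = Add(741, Mul(789, Rational(85, 58))) = Add(741, Rational(67065, 58)) = Rational(110043, 58)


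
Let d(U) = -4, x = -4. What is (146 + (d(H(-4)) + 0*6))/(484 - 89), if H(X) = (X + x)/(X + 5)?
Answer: 142/395 ≈ 0.35949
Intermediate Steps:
H(X) = (-4 + X)/(5 + X) (H(X) = (X - 4)/(X + 5) = (-4 + X)/(5 + X))
(146 + (d(H(-4)) + 0*6))/(484 - 89) = (146 + (-4 + 0*6))/(484 - 89) = (146 + (-4 + 0))/395 = (146 - 4)*(1/395) = 142*(1/395) = 142/395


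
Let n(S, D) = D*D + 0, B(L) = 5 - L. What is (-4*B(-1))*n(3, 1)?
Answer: -24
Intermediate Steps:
n(S, D) = D**2 (n(S, D) = D**2 + 0 = D**2)
(-4*B(-1))*n(3, 1) = -4*(5 - 1*(-1))*1**2 = -4*(5 + 1)*1 = -4*6*1 = -24*1 = -24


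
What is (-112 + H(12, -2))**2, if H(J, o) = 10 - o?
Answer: 10000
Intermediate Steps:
(-112 + H(12, -2))**2 = (-112 + (10 - 1*(-2)))**2 = (-112 + (10 + 2))**2 = (-112 + 12)**2 = (-100)**2 = 10000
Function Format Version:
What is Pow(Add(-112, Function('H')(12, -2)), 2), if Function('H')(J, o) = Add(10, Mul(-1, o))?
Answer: 10000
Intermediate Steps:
Pow(Add(-112, Function('H')(12, -2)), 2) = Pow(Add(-112, Add(10, Mul(-1, -2))), 2) = Pow(Add(-112, Add(10, 2)), 2) = Pow(Add(-112, 12), 2) = Pow(-100, 2) = 10000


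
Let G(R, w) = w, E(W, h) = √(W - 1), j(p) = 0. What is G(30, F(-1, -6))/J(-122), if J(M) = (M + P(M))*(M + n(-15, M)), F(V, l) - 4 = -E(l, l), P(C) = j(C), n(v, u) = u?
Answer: 1/7442 - I*√7/29768 ≈ 0.00013437 - 8.8879e-5*I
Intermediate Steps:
P(C) = 0
E(W, h) = √(-1 + W)
F(V, l) = 4 - √(-1 + l)
J(M) = 2*M² (J(M) = (M + 0)*(M + M) = M*(2*M) = 2*M²)
G(30, F(-1, -6))/J(-122) = (4 - √(-1 - 6))/((2*(-122)²)) = (4 - √(-7))/((2*14884)) = (4 - I*√7)/29768 = (4 - I*√7)*(1/29768) = 1/7442 - I*√7/29768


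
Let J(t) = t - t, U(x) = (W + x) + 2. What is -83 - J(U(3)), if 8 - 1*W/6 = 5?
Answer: -83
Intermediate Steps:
W = 18 (W = 48 - 6*5 = 48 - 30 = 18)
U(x) = 20 + x (U(x) = (18 + x) + 2 = 20 + x)
J(t) = 0
-83 - J(U(3)) = -83 - 1*0 = -83 + 0 = -83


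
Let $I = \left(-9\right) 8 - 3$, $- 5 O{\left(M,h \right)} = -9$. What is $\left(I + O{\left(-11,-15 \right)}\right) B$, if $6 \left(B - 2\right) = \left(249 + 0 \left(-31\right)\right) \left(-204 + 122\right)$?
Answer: $\frac{1244766}{5} \approx 2.4895 \cdot 10^{5}$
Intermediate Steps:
$O{\left(M,h \right)} = \frac{9}{5}$ ($O{\left(M,h \right)} = \left(- \frac{1}{5}\right) \left(-9\right) = \frac{9}{5}$)
$I = -75$ ($I = -72 - 3 = -75$)
$B = -3401$ ($B = 2 + \frac{\left(249 + 0 \left(-31\right)\right) \left(-204 + 122\right)}{6} = 2 + \frac{\left(249 + 0\right) \left(-82\right)}{6} = 2 + \frac{249 \left(-82\right)}{6} = 2 + \frac{1}{6} \left(-20418\right) = 2 - 3403 = -3401$)
$\left(I + O{\left(-11,-15 \right)}\right) B = \left(-75 + \frac{9}{5}\right) \left(-3401\right) = \left(- \frac{366}{5}\right) \left(-3401\right) = \frac{1244766}{5}$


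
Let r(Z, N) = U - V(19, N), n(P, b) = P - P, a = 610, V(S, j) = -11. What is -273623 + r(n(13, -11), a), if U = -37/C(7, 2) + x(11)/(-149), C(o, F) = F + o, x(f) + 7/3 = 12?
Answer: -366919292/1341 ≈ -2.7362e+5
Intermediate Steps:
x(f) = 29/3 (x(f) = -7/3 + 12 = 29/3)
n(P, b) = 0
U = -5600/1341 (U = -37/(2 + 7) + (29/3)/(-149) = -37/9 + (29/3)*(-1/149) = -37*⅑ - 29/447 = -37/9 - 29/447 = -5600/1341 ≈ -4.1760)
r(Z, N) = 9151/1341 (r(Z, N) = -5600/1341 - 1*(-11) = -5600/1341 + 11 = 9151/1341)
-273623 + r(n(13, -11), a) = -273623 + 9151/1341 = -366919292/1341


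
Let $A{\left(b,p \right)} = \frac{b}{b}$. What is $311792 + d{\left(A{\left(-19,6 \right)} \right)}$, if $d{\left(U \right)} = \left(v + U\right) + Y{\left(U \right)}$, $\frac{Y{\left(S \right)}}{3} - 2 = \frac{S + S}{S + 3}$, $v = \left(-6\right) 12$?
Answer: $\frac{623457}{2} \approx 3.1173 \cdot 10^{5}$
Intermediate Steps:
$A{\left(b,p \right)} = 1$
$v = -72$
$Y{\left(S \right)} = 6 + \frac{6 S}{3 + S}$ ($Y{\left(S \right)} = 6 + 3 \frac{S + S}{S + 3} = 6 + 3 \frac{2 S}{3 + S} = 6 + \frac{6 S}{3 + S}$)
$d{\left(U \right)} = -72 + U + \frac{6 \left(3 + 2 U\right)}{3 + U}$ ($d{\left(U \right)} = \left(-72 + U\right) + \frac{6 \left(3 + 2 U\right)}{3 + U} = -72 + U + \frac{6 \left(3 + 2 U\right)}{3 + U}$)
$311792 + d{\left(A{\left(-19,6 \right)} \right)} = 311792 + \frac{-198 + 1^{2} - 57}{3 + 1} = 311792 + \frac{-198 + 1 - 57}{4} = 311792 + \frac{1}{4} \left(-254\right) = 311792 - \frac{127}{2} = \frac{623457}{2}$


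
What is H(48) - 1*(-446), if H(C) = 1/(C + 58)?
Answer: 47277/106 ≈ 446.01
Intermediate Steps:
H(C) = 1/(58 + C)
H(48) - 1*(-446) = 1/(58 + 48) - 1*(-446) = 1/106 + 446 = 47277/106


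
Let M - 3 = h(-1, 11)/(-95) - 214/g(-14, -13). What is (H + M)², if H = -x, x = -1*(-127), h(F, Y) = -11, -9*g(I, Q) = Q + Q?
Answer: 59771448324/1525225 ≈ 39189.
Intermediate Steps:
g(I, Q) = -2*Q/9 (g(I, Q) = -(Q + Q)/9 = -2*Q/9)
M = -87637/1235 (M = 3 + (-11/(-95) - 214/((-2/9*(-13)))) = 3 + (-11*(-1/95) - 214/26/9) = 3 + (11/95 - 214*9/26) = 3 + (11/95 - 963/13) = 3 - 91342/1235 = -87637/1235 ≈ -70.961)
x = 127
H = -127 (H = -1*127 = -127)
(H + M)² = (-127 - 87637/1235)² = (-244482/1235)² = 59771448324/1525225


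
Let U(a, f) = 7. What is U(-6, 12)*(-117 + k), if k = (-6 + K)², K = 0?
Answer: -567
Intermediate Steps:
k = 36 (k = (-6 + 0)² = (-6)² = 36)
U(-6, 12)*(-117 + k) = 7*(-117 + 36) = 7*(-81) = -567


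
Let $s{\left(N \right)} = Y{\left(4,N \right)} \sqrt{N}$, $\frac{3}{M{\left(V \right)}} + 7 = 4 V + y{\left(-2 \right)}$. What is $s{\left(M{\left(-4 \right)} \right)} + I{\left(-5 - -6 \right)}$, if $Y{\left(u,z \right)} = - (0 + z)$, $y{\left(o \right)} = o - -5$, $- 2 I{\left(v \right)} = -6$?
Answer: $3 + \frac{3 i \sqrt{15}}{200} \approx 3.0 + 0.058095 i$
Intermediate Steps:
$I{\left(v \right)} = 3$ ($I{\left(v \right)} = \left(- \frac{1}{2}\right) \left(-6\right) = 3$)
$y{\left(o \right)} = 5 + o$ ($y{\left(o \right)} = o + 5 = 5 + o$)
$Y{\left(u,z \right)} = - z$
$M{\left(V \right)} = \frac{3}{-4 + 4 V}$ ($M{\left(V \right)} = \frac{3}{-7 + \left(4 V + \left(5 - 2\right)\right)} = \frac{3}{-7 + \left(4 V + 3\right)} = \frac{3}{-7 + \left(3 + 4 V\right)} = \frac{3}{-4 + 4 V}$)
$s{\left(N \right)} = - N^{\frac{3}{2}}$ ($s{\left(N \right)} = - N \sqrt{N} = - N^{\frac{3}{2}}$)
$s{\left(M{\left(-4 \right)} \right)} + I{\left(-5 - -6 \right)} = - \left(\frac{3}{4 \left(-1 - 4\right)}\right)^{\frac{3}{2}} + 3 = - \left(\frac{3}{4 \left(-5\right)}\right)^{\frac{3}{2}} + 3 = - \left(\frac{3}{4} \left(- \frac{1}{5}\right)\right)^{\frac{3}{2}} + 3 = - \left(- \frac{3}{20}\right)^{\frac{3}{2}} + 3 = - \frac{\left(-3\right) i \sqrt{15}}{200} + 3 = \frac{3 i \sqrt{15}}{200} + 3 = 3 + \frac{3 i \sqrt{15}}{200}$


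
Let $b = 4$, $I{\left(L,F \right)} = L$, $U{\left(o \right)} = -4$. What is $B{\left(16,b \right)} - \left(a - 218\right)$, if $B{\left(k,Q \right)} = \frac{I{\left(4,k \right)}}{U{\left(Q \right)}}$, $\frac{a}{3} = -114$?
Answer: $559$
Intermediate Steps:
$a = -342$ ($a = 3 \left(-114\right) = -342$)
$B{\left(k,Q \right)} = -1$ ($B{\left(k,Q \right)} = \frac{4}{-4} = 4 \left(- \frac{1}{4}\right) = -1$)
$B{\left(16,b \right)} - \left(a - 218\right) = -1 - \left(-342 - 218\right) = -1 - -560 = -1 + 560 = 559$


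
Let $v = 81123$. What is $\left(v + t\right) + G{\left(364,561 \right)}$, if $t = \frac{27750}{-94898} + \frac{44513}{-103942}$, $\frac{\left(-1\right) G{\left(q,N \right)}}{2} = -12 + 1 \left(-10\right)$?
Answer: $\frac{400307540946399}{4931943958} \approx 81166.0$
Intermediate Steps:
$G{\left(q,N \right)} = 44$ ($G{\left(q,N \right)} = - 2 \left(-12 + 1 \left(-10\right)\right) = - 2 \left(-12 - 10\right) = \left(-2\right) \left(-22\right) = 44$)
$t = - \frac{3554292587}{4931943958}$ ($t = 27750 \left(- \frac{1}{94898}\right) + 44513 \left(- \frac{1}{103942}\right) = - \frac{13875}{47449} - \frac{44513}{103942} = - \frac{3554292587}{4931943958} \approx -0.72067$)
$\left(v + t\right) + G{\left(364,561 \right)} = \left(81123 - \frac{3554292587}{4931943958}\right) + 44 = \frac{400090535412247}{4931943958} + 44 = \frac{400307540946399}{4931943958}$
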